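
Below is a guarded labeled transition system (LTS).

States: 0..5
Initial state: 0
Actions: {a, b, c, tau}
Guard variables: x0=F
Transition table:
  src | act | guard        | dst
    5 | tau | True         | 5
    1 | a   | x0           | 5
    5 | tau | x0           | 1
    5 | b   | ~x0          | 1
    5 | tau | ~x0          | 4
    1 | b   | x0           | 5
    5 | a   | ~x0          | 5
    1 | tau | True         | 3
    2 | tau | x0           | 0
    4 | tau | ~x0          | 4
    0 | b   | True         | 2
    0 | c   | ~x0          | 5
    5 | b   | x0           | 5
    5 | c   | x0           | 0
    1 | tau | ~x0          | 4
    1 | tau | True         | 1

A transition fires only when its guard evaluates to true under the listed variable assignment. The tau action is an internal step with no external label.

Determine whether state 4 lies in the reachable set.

Answer: REACHABLE

Analysis:
10 transition(s) survive guard evaluation.
L0 = {0}
L1 = {2,5}  total {0,2,5}
L2 = {1,4}  total {0,1,2,4,5}
L3 = {3}  total {0,1,2,3,4,5}
R = {0,1,2,3,4,5}
Path to 4: c·tau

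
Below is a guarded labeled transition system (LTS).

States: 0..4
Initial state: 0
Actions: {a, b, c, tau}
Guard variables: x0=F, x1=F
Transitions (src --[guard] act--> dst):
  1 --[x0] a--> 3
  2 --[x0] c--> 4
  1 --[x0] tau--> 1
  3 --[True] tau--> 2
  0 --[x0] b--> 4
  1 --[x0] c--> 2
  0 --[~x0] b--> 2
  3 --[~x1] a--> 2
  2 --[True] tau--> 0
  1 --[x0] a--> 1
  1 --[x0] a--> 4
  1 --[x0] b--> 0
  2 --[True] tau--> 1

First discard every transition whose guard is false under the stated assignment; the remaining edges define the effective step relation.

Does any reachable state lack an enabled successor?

Answer: DEADLOCK at state 1

Analysis:
R = {0,1,2}
  0: b→2  [1 out]
  1: ∅  [deadlock]
  2: tau→0  tau→1  [2 out]
trace reaching 1: b·tau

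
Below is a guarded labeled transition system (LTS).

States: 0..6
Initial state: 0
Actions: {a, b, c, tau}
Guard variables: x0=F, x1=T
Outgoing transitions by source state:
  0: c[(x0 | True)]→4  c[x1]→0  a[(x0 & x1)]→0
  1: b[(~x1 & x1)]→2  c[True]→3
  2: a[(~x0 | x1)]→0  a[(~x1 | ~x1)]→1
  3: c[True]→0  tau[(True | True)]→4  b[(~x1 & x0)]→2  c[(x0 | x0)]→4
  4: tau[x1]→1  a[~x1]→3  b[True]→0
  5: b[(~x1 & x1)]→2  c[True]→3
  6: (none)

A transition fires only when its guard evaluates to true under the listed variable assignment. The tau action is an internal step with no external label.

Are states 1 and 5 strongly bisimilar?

Refine partition for ~:
  P[0] = {{0,1,2,3,4,5,6}}
  P[1] = {{0,1,5},{2},{3},{4},{6}}
  P[2] = {{0},{1,5},{2},{3},{4},{6}}
stable after 3 split(s): 6 block(s)
class of 1: {1,5}; class of 5: {1,5}

Answer: BISIMILAR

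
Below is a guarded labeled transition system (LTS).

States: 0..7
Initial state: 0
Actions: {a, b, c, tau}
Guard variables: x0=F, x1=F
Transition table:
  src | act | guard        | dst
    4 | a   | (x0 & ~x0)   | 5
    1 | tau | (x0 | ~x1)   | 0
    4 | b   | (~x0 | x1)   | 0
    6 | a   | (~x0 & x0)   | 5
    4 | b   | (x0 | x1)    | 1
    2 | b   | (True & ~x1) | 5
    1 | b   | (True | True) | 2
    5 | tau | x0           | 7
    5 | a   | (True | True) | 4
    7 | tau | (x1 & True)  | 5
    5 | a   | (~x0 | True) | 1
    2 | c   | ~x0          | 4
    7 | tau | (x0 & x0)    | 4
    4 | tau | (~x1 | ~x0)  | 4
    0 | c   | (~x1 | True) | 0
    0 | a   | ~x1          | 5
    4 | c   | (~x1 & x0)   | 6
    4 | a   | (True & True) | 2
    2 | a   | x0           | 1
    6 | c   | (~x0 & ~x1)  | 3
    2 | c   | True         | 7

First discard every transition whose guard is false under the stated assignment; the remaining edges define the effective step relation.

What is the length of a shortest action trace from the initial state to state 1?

Layered search for 1:
  depth 0: {0}
  depth 1: {5}
  depth 2: {1,4}
1 enters at depth 2; path a·a

Answer: 2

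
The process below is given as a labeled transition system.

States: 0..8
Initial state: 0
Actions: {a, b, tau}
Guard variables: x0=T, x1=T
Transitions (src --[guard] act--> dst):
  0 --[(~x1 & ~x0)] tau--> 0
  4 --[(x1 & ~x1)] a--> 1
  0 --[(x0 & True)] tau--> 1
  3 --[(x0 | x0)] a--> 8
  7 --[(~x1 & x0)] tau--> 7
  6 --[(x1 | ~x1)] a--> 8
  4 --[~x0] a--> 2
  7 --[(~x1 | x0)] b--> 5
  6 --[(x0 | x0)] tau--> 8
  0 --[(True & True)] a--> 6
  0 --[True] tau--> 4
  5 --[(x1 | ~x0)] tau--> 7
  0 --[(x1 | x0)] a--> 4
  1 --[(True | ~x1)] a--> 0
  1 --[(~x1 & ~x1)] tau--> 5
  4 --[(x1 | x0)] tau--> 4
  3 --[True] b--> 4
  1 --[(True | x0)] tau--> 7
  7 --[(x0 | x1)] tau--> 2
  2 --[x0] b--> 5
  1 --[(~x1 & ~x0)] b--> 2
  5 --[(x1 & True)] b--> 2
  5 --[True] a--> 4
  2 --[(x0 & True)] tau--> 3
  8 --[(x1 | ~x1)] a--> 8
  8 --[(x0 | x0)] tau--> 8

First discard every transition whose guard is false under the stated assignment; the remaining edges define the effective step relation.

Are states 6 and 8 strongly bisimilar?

Answer: BISIMILAR

Analysis:
Bisimulation quotient by refinement:
  π0 = {{0,1,2,3,4,5,6,7,8}}
  π1 = {{0,1,6,8},{2,7},{3},{4},{5}}
  π2 = {{0},{1},{2},{3},{4},{5},{6,8},{7}}
stable after 3 split(s): 8 block(s)
[6]={6,8}  [8]={6,8}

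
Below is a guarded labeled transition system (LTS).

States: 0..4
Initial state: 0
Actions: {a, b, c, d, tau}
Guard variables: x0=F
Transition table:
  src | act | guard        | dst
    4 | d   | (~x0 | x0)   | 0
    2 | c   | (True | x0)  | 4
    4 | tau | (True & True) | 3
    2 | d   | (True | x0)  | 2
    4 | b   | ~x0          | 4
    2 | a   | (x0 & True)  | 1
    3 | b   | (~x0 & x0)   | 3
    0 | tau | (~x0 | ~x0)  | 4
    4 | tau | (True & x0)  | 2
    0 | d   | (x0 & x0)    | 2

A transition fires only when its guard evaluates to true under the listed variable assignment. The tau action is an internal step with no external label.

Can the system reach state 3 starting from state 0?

Answer: REACHABLE

Trace:
Guard filter leaves 6 enabled edge(s).
Layer 0: {0}
Layer 1: {4}  cumulative {0,4}
Layer 2: {3}  cumulative {0,3,4}
Reach set: {0,3,4}
Path to 3: tau·tau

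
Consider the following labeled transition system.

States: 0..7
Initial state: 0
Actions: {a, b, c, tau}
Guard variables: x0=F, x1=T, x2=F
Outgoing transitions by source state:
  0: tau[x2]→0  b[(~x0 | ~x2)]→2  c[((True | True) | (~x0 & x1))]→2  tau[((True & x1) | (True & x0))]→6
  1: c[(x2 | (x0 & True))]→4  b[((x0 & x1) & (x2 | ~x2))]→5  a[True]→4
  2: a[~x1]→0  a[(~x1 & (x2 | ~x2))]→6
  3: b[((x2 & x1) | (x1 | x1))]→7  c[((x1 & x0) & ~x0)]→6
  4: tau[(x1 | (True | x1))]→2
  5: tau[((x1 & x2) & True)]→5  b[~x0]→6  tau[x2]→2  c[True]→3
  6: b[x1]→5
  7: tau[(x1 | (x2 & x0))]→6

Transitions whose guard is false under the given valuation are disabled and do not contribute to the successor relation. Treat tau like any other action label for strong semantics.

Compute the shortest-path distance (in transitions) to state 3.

BFS to 3:
  depth 0: {0}
  depth 1: {2,6}
  depth 2: {5}
  depth 3: {3}
first hit 3 at d=3 via tau·b·c

Answer: 3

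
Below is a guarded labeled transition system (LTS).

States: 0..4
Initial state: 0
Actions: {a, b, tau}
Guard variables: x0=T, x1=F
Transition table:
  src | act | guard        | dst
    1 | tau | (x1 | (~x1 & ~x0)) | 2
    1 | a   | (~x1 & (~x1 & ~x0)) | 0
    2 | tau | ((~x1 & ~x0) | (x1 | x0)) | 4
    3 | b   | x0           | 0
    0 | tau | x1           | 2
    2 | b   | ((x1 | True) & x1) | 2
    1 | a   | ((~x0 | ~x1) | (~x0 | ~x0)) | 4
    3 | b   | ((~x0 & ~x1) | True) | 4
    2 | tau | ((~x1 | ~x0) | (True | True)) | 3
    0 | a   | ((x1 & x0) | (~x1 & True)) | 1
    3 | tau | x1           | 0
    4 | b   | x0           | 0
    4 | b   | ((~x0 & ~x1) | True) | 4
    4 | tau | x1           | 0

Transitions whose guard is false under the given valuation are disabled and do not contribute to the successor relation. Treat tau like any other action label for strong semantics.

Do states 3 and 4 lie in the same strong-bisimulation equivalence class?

Compute ~ classes (split until stable):
  round 0: {{0,1,2,3,4}}
  round 1: {{0,1},{2},{3,4}}
  round 2: {{0},{1},{2},{3,4}}
stable after 3 split(s): 4 block(s)
class of 3: {3,4}; class of 4: {3,4}

Answer: BISIMILAR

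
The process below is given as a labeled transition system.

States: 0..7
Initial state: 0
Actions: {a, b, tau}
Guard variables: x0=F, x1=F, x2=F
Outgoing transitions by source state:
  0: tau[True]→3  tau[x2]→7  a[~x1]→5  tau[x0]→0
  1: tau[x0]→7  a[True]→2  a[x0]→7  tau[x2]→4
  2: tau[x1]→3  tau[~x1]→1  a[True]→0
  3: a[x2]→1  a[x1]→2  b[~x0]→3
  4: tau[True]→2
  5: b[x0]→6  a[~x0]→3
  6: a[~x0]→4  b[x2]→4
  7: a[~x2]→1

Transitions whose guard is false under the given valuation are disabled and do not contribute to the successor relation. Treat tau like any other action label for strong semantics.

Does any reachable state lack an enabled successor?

Answer: DEADLOCK-FREE

Working:
Reach set: {0,3,5}
  0: a→5  tau→3  [deg 2]
  3: b→3  [deg 1]
  5: a→3  [deg 1]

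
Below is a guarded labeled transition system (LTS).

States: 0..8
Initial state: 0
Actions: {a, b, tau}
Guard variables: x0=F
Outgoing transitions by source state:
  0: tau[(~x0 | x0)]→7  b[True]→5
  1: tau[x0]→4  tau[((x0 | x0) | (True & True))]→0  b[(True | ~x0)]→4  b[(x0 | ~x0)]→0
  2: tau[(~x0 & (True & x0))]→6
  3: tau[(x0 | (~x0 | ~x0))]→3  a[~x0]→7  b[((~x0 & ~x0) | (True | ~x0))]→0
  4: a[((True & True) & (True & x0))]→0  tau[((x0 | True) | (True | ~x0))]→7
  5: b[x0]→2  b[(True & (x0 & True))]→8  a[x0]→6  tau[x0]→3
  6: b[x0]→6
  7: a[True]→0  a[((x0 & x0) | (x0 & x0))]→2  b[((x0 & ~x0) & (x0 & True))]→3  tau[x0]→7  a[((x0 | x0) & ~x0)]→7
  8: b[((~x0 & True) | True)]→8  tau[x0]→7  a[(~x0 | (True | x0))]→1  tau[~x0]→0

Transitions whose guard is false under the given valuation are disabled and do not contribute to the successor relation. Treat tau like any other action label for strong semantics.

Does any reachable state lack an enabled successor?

R = {0,5,7}
  0: b→5  tau→7  [2 out]
  5: ∅  [STUCK]
  7: a→0  [1 out]
Path to 5: b

Answer: DEADLOCK at state 5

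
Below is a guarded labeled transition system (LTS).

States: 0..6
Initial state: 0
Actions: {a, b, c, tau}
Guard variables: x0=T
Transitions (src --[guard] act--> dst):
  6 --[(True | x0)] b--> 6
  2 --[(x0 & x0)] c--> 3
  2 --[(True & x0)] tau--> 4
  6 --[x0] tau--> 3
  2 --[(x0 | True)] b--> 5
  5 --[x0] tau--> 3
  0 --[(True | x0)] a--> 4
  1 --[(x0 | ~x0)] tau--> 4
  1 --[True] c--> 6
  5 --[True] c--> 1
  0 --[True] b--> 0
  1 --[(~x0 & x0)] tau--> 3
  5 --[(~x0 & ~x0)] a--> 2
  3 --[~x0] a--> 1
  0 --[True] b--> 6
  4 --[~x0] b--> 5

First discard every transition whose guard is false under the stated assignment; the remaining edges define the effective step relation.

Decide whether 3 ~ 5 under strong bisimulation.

Compute ~ classes (split until stable):
  P[0] = {{0,1,2,3,4,5,6}}
  P[1] = {{0},{1,5},{2},{3,4},{6}}
  P[2] = {{0},{1},{2},{3,4},{5},{6}}
6 equivalence class(es) (converged in 3)
[3]={3,4}  [5]={5}

Answer: NOT BISIMILAR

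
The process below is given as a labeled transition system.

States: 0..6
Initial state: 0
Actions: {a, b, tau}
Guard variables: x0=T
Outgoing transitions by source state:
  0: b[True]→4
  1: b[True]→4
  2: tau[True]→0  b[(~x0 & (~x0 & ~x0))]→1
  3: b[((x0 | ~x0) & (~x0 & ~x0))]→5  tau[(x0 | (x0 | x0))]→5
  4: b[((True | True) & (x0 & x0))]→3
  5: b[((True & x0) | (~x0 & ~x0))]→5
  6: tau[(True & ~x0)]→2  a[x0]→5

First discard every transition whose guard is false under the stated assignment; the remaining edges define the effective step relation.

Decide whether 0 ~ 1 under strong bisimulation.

Compute ~ classes (split until stable):
  P[0] = {{0,1,2,3,4,5,6}}
  P[1] = {{0,1,4,5},{2,3},{6}}
  P[2] = {{0,1,5},{2,3},{4},{6}}
  P[3] = {{0,1},{2,3},{4},{5},{6}}
  P[4] = {{0,1},{2},{3},{4},{5},{6}}
stable after 5 split(s): 6 block(s)
class of 0: {0,1}; class of 1: {0,1}

Answer: BISIMILAR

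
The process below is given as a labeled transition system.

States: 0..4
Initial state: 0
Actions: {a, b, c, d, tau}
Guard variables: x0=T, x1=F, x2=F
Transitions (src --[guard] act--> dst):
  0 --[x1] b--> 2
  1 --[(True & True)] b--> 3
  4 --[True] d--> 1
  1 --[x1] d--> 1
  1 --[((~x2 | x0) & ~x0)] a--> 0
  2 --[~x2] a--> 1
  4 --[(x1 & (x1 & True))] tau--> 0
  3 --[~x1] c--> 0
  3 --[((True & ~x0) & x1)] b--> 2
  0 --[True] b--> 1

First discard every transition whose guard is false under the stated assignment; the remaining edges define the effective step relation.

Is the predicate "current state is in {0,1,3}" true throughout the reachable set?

Answer: INVARIANT HOLDS

Trace:
Inv-set: {0,1,3}
Reachable = {0,1,3}
  0: ✓
  1: ✓
  3: ✓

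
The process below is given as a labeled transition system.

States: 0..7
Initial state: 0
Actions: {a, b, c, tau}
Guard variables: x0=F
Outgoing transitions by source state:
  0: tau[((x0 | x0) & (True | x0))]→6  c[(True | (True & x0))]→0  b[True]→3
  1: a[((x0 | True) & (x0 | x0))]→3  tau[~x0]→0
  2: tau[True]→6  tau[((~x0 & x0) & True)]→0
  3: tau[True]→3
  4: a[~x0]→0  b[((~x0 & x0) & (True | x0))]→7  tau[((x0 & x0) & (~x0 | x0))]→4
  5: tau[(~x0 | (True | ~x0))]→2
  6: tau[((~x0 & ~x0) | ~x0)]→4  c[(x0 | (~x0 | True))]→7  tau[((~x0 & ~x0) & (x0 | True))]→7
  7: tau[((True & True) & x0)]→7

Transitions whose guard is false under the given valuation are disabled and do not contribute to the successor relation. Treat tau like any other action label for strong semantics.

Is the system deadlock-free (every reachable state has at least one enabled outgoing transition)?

Answer: DEADLOCK-FREE

Analysis:
Reach set: {0,3}
  0: b→3  c→0  [deg 2]
  3: tau→3  [deg 1]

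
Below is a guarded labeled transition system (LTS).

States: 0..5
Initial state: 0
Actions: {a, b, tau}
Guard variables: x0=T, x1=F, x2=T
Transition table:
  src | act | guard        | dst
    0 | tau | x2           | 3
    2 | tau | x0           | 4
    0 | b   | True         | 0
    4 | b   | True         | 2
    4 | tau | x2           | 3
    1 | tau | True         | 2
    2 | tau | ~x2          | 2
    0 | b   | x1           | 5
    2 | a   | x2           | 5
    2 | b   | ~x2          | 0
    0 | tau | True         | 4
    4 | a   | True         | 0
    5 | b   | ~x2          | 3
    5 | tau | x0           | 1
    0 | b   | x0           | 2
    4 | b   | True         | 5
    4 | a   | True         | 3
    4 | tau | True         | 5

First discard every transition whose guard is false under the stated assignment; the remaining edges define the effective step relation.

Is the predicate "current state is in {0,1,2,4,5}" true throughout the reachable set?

Inv-set: {0,1,2,4,5}
Reach set: {0,1,2,3,4,5}
  0: ✓
  1: ✓
  2: ✓
  3: VIOLATES
  4: ✓
  5: ✓
witness against invariant: tau → 3

Answer: INVARIANT VIOLATED at state 3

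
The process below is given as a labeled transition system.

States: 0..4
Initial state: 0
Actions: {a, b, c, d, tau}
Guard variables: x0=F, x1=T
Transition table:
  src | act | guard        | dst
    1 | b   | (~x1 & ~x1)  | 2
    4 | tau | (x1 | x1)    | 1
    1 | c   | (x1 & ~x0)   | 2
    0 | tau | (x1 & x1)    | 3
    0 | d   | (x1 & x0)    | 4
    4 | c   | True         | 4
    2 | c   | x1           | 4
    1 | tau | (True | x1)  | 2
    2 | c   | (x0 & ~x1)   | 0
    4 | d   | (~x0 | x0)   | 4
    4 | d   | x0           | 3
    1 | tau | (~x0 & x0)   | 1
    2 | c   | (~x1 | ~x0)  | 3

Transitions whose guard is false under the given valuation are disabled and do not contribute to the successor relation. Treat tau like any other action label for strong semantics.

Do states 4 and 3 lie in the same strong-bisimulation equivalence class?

Answer: NOT BISIMILAR

Trace:
Refine partition for ~:
  P[0] = {{0,1,2,3,4}}
  P[1] = {{0},{1},{2},{3},{4}}
Fixed point at round 2; 5 class(es).
[4]={4}  [3]={3}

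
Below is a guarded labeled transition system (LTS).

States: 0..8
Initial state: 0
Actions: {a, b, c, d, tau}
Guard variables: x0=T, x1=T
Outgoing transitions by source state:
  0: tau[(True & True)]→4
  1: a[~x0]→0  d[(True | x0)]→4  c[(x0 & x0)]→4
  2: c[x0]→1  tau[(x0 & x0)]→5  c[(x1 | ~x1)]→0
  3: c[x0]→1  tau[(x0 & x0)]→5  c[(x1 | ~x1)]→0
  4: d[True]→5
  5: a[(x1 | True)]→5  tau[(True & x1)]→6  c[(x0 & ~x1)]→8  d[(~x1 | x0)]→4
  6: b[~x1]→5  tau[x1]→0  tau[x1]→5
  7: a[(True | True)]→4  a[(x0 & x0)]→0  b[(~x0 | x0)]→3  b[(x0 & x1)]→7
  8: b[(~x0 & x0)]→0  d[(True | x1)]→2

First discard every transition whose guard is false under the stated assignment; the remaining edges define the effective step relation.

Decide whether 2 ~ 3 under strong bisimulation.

Compute ~ classes (split until stable):
  round 0: {{0,1,2,3,4,5,6,7,8}}
  round 1: {{0,6},{1},{2,3},{4,8},{5},{7}}
  round 2: {{0},{1},{2,3},{4},{5},{6},{7},{8}}
8 equivalence class(es) (converged in 3)
class of 2: {2,3}; class of 3: {2,3}

Answer: BISIMILAR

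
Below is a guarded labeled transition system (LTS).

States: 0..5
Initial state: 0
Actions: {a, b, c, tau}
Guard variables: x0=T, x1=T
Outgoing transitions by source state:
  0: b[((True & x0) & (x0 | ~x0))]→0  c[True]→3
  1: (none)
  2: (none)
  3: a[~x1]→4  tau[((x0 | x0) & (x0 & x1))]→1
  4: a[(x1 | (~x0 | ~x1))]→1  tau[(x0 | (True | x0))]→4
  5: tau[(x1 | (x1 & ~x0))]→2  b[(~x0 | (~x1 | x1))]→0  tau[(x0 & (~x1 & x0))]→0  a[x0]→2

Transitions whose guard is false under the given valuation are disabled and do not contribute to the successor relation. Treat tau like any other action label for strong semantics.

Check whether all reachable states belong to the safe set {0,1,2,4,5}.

Answer: INVARIANT VIOLATED at state 3

Trace:
Safe = {0,1,2,4,5}
Reach set: {0,1,3}
  0: safe
  1: safe
  3: VIOLATES
reach 3 via c — violates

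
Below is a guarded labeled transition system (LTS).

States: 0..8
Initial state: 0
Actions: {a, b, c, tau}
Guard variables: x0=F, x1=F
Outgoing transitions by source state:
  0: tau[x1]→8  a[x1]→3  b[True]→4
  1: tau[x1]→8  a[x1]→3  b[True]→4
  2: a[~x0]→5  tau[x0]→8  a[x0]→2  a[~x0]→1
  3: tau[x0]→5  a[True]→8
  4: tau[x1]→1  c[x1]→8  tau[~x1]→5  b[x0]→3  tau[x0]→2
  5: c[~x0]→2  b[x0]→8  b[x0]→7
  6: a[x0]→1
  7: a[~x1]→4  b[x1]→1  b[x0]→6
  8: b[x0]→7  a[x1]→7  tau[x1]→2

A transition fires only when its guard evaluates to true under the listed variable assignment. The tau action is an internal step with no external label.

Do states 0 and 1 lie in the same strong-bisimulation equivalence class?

Answer: BISIMILAR

Analysis:
Bisimulation quotient by refinement:
  round 0: {{0,1,2,3,4,5,6,7,8}}
  round 1: {{0,1},{2,3,7},{4},{5},{6,8}}
  round 2: {{0,1},{2},{3},{4},{5},{6,8},{7}}
stable after 3 split(s): 7 block(s)
[0]={0,1}  [1]={0,1}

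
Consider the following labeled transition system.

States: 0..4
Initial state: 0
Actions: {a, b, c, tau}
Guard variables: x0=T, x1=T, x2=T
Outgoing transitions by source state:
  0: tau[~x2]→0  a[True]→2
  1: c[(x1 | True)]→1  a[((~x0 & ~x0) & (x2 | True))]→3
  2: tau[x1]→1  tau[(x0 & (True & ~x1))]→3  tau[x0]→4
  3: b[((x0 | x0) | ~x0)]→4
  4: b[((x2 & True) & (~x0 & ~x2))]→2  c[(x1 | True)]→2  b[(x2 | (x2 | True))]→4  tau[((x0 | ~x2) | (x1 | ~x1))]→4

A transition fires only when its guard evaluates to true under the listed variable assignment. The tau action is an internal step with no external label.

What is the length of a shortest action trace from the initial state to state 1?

Breadth-first toward 1:
  depth 0: {0}
  depth 1: {2}
  depth 2: {1,4}
1 enters at depth 2; path a·tau

Answer: 2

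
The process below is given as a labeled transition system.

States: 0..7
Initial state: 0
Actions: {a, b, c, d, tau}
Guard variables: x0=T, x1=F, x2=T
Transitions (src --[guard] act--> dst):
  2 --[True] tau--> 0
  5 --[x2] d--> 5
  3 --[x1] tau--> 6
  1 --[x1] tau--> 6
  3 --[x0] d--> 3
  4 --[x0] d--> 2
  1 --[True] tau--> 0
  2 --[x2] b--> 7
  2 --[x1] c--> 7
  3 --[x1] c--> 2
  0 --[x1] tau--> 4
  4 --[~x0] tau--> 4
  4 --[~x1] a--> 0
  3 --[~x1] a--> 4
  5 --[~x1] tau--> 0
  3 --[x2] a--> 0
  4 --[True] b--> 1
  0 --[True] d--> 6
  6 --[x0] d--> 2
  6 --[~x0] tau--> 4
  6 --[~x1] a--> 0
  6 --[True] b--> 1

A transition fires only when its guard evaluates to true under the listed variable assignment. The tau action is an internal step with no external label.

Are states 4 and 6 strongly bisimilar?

Answer: BISIMILAR

Working:
Compute ~ classes (split until stable):
  round 0: {{0,1,2,3,4,5,6,7}}
  round 1: {{0},{1},{2},{3},{4,6},{5},{7}}
stable after 2 split(s): 7 block(s)
class of 4: {4,6}; class of 6: {4,6}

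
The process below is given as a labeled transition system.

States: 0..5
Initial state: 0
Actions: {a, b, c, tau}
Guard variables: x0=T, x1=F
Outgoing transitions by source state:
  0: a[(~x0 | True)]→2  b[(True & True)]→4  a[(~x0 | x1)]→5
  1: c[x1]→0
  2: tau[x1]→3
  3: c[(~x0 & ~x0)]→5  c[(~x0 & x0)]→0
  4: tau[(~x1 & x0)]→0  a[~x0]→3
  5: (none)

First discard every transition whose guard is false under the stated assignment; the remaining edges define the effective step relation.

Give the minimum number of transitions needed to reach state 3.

Answer: UNREACHABLE

Analysis:
Breadth-first toward 3:
  Layer 0: {0}
  Layer 1: {2,4}
3 never appears.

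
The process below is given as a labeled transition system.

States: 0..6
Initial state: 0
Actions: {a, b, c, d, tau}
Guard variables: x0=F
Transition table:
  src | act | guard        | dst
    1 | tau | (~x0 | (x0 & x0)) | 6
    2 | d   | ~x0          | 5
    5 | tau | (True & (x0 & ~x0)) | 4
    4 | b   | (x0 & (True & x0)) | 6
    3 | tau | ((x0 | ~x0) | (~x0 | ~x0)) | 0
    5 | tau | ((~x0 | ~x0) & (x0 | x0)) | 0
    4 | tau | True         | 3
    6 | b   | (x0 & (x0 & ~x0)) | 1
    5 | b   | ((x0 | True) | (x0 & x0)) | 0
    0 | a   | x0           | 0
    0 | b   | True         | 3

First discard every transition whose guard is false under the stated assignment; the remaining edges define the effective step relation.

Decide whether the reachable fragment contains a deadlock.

R = {0,3}
  0: b→3  [deg 1]
  3: tau→0  [deg 1]

Answer: DEADLOCK-FREE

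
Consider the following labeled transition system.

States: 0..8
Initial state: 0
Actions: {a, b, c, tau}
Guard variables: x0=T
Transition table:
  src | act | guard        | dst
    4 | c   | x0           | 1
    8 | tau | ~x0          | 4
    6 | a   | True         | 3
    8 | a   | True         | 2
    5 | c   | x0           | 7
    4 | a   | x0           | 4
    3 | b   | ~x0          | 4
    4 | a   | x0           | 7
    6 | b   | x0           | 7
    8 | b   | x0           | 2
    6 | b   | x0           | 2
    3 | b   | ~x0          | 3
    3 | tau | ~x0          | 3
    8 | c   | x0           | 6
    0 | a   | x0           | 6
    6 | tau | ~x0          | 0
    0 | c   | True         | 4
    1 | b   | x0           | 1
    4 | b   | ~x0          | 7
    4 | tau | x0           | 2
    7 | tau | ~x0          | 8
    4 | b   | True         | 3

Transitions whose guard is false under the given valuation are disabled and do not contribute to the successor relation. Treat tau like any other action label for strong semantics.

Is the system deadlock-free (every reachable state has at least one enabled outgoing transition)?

Reachable = {0,1,2,3,4,6,7}
  0: a→6  c→4  [2 out]
  1: b→1  [1 out]
  2: ∅  [no exit]
  3: ∅  [no exit]
  4: a→4  a→7  b→3  c→1  tau→2  [5 out]
  6: a→3  b→2  b→7  [3 out]
  7: ∅  [no exit]
witness 2: a·b

Answer: DEADLOCK at state 2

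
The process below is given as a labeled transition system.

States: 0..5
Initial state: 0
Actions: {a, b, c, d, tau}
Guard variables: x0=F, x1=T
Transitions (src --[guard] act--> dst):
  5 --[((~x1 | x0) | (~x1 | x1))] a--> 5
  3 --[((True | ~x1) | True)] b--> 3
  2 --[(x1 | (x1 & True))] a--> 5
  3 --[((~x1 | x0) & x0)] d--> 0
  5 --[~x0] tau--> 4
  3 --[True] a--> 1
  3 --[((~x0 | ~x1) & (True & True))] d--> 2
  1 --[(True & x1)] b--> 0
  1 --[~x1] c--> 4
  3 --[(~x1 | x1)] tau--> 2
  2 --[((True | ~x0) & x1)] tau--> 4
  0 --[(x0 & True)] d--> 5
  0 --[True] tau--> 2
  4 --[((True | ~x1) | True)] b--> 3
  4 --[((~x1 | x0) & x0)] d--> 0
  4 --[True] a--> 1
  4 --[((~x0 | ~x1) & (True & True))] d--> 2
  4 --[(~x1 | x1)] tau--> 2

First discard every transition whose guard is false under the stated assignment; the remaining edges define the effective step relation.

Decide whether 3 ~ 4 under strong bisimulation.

Bisimulation quotient by refinement:
  π0 = {{0,1,2,3,4,5}}
  π1 = {{0},{1},{2,5},{3,4}}
Fixed point at round 2; 4 class(es).
class of 3: {3,4}; class of 4: {3,4}

Answer: BISIMILAR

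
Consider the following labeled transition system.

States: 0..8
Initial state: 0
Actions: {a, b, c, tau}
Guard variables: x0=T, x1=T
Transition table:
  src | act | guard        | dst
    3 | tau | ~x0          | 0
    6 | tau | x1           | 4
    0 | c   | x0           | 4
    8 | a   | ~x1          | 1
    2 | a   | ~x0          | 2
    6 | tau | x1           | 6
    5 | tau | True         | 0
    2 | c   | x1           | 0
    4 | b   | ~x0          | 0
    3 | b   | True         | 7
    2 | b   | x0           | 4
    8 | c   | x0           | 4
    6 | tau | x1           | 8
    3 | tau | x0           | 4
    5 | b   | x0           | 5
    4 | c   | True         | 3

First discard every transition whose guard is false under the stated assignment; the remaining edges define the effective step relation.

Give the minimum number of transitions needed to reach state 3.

Layered search for 3:
  depth 0: {0}
  depth 1: {4}
  depth 2: {3}
3 enters at depth 2; path c·c

Answer: 2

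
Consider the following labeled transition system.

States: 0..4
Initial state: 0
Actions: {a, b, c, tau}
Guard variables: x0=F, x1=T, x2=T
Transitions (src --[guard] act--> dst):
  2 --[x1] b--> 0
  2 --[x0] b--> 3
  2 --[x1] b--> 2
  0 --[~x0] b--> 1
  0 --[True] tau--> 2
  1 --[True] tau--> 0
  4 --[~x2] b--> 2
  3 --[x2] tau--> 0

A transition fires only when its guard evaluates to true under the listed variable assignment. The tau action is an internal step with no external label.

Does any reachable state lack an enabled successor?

Reachable = {0,1,2}
  0: b→1  tau→2  [deg 2]
  1: tau→0  [deg 1]
  2: b→0  b→2  [deg 2]

Answer: DEADLOCK-FREE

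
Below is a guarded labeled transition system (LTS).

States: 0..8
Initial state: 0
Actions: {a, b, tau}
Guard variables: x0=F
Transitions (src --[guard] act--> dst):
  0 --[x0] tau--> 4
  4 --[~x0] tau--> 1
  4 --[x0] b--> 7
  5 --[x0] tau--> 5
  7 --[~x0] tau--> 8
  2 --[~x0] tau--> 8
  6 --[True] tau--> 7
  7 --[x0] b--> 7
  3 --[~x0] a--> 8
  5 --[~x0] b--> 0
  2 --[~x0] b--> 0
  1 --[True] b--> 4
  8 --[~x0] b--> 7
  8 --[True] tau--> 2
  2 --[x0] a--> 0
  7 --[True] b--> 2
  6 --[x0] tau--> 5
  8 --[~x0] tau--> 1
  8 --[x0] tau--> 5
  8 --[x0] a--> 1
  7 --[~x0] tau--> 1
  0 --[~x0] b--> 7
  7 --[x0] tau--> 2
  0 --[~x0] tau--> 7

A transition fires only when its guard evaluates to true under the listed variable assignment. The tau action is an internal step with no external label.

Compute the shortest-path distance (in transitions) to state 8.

Layered search for 8:
  depth 0: {0}
  depth 1: {7}
  depth 2: {1,2,8}
first hit 8 at d=2 via b·tau

Answer: 2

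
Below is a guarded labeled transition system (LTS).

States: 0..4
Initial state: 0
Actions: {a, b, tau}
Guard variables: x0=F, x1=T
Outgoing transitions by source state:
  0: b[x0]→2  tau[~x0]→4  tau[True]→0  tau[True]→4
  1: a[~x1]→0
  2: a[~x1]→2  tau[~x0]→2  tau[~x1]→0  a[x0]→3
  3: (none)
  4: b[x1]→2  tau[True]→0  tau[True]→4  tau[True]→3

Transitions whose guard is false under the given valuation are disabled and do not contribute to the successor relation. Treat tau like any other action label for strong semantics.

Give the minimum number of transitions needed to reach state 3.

Answer: 2

Trace:
BFS to 3:
  L0 = {0}
  L1 = {4}
  L2 = {2,3}
depth(3)=2, e.g. tau·tau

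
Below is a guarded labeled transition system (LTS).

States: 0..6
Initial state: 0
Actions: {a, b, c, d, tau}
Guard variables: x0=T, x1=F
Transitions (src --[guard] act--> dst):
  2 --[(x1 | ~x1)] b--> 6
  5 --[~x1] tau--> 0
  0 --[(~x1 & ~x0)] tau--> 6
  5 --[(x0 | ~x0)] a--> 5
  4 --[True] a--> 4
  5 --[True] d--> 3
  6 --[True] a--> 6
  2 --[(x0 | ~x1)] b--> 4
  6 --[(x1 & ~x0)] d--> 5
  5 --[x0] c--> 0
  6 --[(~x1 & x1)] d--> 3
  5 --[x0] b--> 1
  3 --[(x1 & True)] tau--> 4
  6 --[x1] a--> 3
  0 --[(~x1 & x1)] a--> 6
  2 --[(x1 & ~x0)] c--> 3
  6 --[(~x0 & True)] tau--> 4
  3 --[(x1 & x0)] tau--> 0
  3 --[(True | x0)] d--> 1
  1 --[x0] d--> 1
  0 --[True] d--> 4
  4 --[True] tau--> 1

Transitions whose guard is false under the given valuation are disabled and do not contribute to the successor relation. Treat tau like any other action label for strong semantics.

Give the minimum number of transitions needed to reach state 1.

BFS to 1:
  Layer 0: {0}
  Layer 1: {4}
  Layer 2: {1}
depth(1)=2, e.g. d·tau

Answer: 2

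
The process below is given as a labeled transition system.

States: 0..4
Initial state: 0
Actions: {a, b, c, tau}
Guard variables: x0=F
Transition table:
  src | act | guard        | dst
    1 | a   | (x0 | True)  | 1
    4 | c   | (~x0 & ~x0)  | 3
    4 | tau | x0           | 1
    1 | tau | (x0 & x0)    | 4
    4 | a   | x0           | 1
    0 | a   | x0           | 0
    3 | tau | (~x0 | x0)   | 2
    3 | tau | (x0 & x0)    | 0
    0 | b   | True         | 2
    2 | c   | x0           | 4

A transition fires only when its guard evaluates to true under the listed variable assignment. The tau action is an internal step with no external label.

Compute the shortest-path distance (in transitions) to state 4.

Answer: UNREACHABLE

Analysis:
BFS to 4:
  Layer 0: {0}
  Layer 1: {2}
4 never appears.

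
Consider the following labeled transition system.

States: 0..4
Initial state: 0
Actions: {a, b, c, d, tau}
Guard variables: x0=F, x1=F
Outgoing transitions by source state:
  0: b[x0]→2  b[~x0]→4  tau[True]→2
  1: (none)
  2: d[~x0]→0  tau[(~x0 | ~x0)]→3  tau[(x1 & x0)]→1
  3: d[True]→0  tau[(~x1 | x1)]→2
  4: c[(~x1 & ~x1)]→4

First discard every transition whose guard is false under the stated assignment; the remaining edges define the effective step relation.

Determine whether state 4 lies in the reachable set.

After dropping false guards: 7 live edges.
Layer 0: {0}
Layer 1: {2,4}  now seen {0,2,4}
Layer 2: {3}  now seen {0,2,3,4}
Reachable = {0,2,3,4}
witness 4: b

Answer: REACHABLE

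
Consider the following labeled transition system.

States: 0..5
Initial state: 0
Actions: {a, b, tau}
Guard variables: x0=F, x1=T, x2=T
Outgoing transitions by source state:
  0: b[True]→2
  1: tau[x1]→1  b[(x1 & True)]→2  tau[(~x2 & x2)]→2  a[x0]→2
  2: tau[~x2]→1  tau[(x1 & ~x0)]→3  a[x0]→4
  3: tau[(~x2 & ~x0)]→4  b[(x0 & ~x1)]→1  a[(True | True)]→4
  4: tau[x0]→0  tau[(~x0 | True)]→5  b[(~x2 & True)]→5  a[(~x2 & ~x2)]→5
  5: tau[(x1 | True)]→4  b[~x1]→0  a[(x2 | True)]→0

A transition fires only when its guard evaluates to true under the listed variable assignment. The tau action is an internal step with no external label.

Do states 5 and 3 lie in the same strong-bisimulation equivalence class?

Compute ~ classes (split until stable):
  π0 = {{0,1,2,3,4,5}}
  π1 = {{0},{1},{2,4},{3},{5}}
  π2 = {{0},{1},{2},{3},{4},{5}}
Fixed point at round 3; 6 class(es).
5∈{5}, 3∈{3}

Answer: NOT BISIMILAR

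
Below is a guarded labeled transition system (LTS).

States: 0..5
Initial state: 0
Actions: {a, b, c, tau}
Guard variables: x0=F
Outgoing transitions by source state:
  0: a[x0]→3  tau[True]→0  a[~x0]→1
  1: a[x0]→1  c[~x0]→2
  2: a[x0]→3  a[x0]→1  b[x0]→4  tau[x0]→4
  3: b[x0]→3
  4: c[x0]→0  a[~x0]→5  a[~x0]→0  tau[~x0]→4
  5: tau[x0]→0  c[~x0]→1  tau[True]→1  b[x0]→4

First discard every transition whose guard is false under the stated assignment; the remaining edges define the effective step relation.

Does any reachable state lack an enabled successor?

Reachable = {0,1,2}
  0: a→1  tau→0  [2 out]
  1: c→2  [1 out]
  2: ∅  [no exit]
Path to 2: a·c

Answer: DEADLOCK at state 2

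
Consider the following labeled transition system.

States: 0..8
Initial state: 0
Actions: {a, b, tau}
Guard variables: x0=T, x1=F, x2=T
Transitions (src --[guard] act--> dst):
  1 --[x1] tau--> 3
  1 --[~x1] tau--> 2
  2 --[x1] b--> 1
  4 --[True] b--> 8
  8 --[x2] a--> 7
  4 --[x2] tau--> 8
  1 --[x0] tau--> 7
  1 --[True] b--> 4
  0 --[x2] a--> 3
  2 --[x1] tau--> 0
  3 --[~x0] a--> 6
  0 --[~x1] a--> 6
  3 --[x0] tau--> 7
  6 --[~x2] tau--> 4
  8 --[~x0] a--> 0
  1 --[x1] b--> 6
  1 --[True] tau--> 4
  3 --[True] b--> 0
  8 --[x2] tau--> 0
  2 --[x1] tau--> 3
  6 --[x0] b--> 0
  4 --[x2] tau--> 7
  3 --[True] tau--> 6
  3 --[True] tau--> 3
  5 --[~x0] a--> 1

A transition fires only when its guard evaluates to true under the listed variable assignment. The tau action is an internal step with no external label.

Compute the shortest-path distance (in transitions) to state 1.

Answer: UNREACHABLE

Trace:
Layered search for 1:
  Layer 0: {0}
  Layer 1: {3,6}
  Layer 2: {7}
1 never appears.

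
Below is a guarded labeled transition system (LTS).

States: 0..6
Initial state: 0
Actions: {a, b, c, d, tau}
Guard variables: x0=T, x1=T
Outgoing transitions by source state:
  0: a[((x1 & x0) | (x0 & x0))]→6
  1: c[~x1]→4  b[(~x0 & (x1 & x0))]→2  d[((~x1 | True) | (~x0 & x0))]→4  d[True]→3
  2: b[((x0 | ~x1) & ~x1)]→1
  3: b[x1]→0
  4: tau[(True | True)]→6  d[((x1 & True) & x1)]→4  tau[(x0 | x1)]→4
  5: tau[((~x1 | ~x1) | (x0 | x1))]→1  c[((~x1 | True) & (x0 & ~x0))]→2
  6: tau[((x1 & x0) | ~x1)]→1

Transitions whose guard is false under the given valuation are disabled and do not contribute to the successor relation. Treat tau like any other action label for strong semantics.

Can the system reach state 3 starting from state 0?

Answer: REACHABLE

Analysis:
9 transition(s) survive guard evaluation.
Layer 0: {0}
Layer 1: {6}  total {0,6}
Layer 2: {1}  total {0,1,6}
Layer 3: {3,4}  total {0,1,3,4,6}
R = {0,1,3,4,6}
Path to 3: a·tau·d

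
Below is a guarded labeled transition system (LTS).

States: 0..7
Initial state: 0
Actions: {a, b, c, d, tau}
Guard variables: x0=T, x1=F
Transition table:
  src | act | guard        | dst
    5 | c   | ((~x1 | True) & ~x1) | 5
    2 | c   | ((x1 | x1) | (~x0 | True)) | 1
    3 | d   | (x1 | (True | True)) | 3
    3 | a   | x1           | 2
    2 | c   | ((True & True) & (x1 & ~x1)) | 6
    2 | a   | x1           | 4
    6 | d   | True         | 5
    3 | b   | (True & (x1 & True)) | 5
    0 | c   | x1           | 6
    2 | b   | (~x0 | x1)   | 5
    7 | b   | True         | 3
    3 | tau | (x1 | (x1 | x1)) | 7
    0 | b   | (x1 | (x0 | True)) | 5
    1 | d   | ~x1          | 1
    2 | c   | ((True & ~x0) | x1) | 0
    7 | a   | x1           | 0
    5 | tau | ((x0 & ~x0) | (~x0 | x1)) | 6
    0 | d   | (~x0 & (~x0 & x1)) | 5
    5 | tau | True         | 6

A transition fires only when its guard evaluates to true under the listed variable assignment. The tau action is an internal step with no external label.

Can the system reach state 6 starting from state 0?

Answer: REACHABLE

Analysis:
Guard filter leaves 8 enabled edge(s).
Layer 0: {0}
Layer 1: {5}  cumulative {0,5}
Layer 2: {6}  cumulative {0,5,6}
Reachable = {0,5,6}
Path to 6: b·tau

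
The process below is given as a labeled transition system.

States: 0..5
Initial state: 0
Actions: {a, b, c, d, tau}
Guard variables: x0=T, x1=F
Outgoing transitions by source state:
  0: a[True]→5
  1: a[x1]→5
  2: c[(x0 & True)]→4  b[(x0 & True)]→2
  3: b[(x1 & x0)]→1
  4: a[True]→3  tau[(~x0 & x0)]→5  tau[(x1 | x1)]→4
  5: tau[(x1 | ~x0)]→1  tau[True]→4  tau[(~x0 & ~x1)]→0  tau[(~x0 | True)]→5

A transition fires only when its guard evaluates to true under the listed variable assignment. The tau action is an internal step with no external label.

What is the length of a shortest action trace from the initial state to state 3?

Layered search for 3:
  L0 = {0}
  L1 = {5}
  L2 = {4}
  L3 = {3}
depth(3)=3, e.g. a·tau·a

Answer: 3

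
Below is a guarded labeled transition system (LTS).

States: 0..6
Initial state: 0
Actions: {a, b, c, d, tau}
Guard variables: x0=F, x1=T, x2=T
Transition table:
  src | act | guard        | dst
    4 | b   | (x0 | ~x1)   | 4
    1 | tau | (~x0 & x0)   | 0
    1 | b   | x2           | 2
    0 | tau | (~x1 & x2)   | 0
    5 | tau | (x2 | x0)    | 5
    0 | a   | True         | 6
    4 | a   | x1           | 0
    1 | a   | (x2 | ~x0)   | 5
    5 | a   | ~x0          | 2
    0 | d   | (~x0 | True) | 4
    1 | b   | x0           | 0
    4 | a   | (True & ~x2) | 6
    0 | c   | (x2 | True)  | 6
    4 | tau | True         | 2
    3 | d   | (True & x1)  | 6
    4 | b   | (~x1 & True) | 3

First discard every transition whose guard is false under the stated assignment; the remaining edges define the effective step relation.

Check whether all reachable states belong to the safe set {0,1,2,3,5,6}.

Safe = {0,1,2,3,5,6}
Reachable = {0,2,4,6}
  0: safe
  2: safe
  4: ✗ unsafe
  6: safe
reach 4 via d — violates

Answer: INVARIANT VIOLATED at state 4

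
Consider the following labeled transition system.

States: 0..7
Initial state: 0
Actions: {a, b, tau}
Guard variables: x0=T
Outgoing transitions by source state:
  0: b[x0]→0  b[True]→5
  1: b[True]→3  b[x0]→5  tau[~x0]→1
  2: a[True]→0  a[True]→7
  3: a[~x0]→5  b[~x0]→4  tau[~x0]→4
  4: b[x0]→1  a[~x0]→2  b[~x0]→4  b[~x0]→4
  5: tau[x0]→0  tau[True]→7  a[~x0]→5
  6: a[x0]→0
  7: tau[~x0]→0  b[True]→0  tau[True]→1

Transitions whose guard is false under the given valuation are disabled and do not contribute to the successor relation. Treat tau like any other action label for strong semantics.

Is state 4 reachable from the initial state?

Guard filter leaves 12 enabled edge(s).
depth 0: {0}
depth 1: {5}  cumulative {0,5}
depth 2: {7}  cumulative {0,5,7}
depth 3: {1}  cumulative {0,1,5,7}
depth 4: {3}  cumulative {0,1,3,5,7}
Reach set: {0,1,3,5,7}

Answer: UNREACHABLE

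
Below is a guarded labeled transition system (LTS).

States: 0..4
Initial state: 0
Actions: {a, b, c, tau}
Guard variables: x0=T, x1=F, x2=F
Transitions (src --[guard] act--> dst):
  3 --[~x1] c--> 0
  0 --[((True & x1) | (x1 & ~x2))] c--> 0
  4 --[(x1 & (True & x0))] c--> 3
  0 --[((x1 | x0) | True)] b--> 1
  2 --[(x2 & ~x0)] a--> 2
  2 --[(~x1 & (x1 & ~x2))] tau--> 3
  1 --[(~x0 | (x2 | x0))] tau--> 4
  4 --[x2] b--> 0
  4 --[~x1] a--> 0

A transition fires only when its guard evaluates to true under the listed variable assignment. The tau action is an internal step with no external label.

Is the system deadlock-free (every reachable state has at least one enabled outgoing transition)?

Answer: DEADLOCK-FREE

Working:
R = {0,1,4}
  0: b→1  [1 exit(s)]
  1: tau→4  [1 exit(s)]
  4: a→0  [1 exit(s)]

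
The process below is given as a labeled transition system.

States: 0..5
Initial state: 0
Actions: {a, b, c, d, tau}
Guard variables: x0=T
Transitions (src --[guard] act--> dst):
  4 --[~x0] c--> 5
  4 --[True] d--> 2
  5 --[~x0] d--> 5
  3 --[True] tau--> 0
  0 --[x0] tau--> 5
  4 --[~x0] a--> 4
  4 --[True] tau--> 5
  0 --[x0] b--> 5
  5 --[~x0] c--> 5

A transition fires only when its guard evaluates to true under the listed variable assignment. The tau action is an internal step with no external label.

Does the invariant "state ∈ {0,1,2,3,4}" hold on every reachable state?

Answer: INVARIANT VIOLATED at state 5

Analysis:
Allowed set {0,1,2,3,4}
Reachable = {0,5}
  0: ✓
  5: VIOLATES
witness against invariant: tau → 5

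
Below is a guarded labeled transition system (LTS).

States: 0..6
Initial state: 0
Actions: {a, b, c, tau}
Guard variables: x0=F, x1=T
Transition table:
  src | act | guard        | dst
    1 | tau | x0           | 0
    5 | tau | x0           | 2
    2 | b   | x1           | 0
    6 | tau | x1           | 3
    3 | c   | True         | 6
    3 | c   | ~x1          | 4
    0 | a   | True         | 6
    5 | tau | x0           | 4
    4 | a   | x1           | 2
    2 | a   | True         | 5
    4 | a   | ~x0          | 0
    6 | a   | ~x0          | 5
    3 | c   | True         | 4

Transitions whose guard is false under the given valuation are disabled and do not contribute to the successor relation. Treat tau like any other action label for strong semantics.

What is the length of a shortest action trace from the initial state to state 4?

BFS to 4:
  L0 = {0}
  L1 = {6}
  L2 = {3,5}
  L3 = {4}
depth(4)=3, e.g. a·tau·c

Answer: 3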